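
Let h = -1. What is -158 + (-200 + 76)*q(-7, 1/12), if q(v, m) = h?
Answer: -34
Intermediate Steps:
q(v, m) = -1
-158 + (-200 + 76)*q(-7, 1/12) = -158 + (-200 + 76)*(-1) = -158 - 124*(-1) = -158 + 124 = -34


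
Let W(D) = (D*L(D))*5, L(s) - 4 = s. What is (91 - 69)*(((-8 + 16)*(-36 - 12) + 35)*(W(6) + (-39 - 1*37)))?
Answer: -1719872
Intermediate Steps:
L(s) = 4 + s
W(D) = 5*D*(4 + D) (W(D) = (D*(4 + D))*5 = 5*D*(4 + D))
(91 - 69)*(((-8 + 16)*(-36 - 12) + 35)*(W(6) + (-39 - 1*37))) = (91 - 69)*(((-8 + 16)*(-36 - 12) + 35)*(5*6*(4 + 6) + (-39 - 1*37))) = 22*((8*(-48) + 35)*(5*6*10 + (-39 - 37))) = 22*((-384 + 35)*(300 - 76)) = 22*(-349*224) = 22*(-78176) = -1719872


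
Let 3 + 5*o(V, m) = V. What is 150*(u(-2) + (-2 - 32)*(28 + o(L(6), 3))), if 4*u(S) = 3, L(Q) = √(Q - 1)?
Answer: -279255/2 - 1020*√5 ≈ -1.4191e+5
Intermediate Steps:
L(Q) = √(-1 + Q)
o(V, m) = -⅗ + V/5
u(S) = ¾ (u(S) = (¼)*3 = ¾)
150*(u(-2) + (-2 - 32)*(28 + o(L(6), 3))) = 150*(¾ + (-2 - 32)*(28 + (-⅗ + √(-1 + 6)/5))) = 150*(¾ - 34*(28 + (-⅗ + √5/5))) = 150*(¾ - 34*(137/5 + √5/5)) = 150*(¾ + (-4658/5 - 34*√5/5)) = 150*(-18617/20 - 34*√5/5) = -279255/2 - 1020*√5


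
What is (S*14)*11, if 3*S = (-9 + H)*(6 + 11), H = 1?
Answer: -20944/3 ≈ -6981.3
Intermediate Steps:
S = -136/3 (S = ((-9 + 1)*(6 + 11))/3 = (-8*17)/3 = (⅓)*(-136) = -136/3 ≈ -45.333)
(S*14)*11 = -136/3*14*11 = -1904/3*11 = -20944/3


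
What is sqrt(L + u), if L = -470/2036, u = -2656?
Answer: I*sqrt(2752715774)/1018 ≈ 51.539*I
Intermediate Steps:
L = -235/1018 (L = -470*1/2036 = -235/1018 ≈ -0.23084)
sqrt(L + u) = sqrt(-235/1018 - 2656) = sqrt(-2704043/1018) = I*sqrt(2752715774)/1018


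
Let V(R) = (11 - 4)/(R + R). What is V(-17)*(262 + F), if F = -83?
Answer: -1253/34 ≈ -36.853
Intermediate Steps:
V(R) = 7/(2*R) (V(R) = 7/((2*R)) = 7*(1/(2*R)) = 7/(2*R))
V(-17)*(262 + F) = ((7/2)/(-17))*(262 - 83) = ((7/2)*(-1/17))*179 = -7/34*179 = -1253/34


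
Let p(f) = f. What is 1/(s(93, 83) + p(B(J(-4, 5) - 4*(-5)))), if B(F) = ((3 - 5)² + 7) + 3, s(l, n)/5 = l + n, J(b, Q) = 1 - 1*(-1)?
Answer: 1/894 ≈ 0.0011186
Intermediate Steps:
J(b, Q) = 2 (J(b, Q) = 1 + 1 = 2)
s(l, n) = 5*l + 5*n (s(l, n) = 5*(l + n) = 5*l + 5*n)
B(F) = 14 (B(F) = ((-2)² + 7) + 3 = (4 + 7) + 3 = 11 + 3 = 14)
1/(s(93, 83) + p(B(J(-4, 5) - 4*(-5)))) = 1/((5*93 + 5*83) + 14) = 1/((465 + 415) + 14) = 1/(880 + 14) = 1/894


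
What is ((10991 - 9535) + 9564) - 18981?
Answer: -7961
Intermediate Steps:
((10991 - 9535) + 9564) - 18981 = (1456 + 9564) - 18981 = 11020 - 18981 = -7961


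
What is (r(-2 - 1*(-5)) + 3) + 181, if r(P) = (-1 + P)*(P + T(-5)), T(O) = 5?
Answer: 200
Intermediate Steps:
r(P) = (-1 + P)*(5 + P) (r(P) = (-1 + P)*(P + 5) = (-1 + P)*(5 + P))
(r(-2 - 1*(-5)) + 3) + 181 = ((-5 + (-2 - 1*(-5))² + 4*(-2 - 1*(-5))) + 3) + 181 = ((-5 + (-2 + 5)² + 4*(-2 + 5)) + 3) + 181 = ((-5 + 3² + 4*3) + 3) + 181 = ((-5 + 9 + 12) + 3) + 181 = (16 + 3) + 181 = 19 + 181 = 200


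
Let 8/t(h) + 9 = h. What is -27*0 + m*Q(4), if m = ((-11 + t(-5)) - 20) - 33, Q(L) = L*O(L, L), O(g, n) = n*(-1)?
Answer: 7232/7 ≈ 1033.1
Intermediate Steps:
O(g, n) = -n
t(h) = 8/(-9 + h)
Q(L) = -L**2 (Q(L) = L*(-L) = -L**2)
m = -452/7 (m = ((-11 + 8/(-9 - 5)) - 20) - 33 = ((-11 + 8/(-14)) - 20) - 33 = ((-11 + 8*(-1/14)) - 20) - 33 = ((-11 - 4/7) - 20) - 33 = (-81/7 - 20) - 33 = -221/7 - 33 = -452/7 ≈ -64.571)
-27*0 + m*Q(4) = -27*0 - (-452)*4**2/7 = 0 - (-452)*16/7 = 0 - 452/7*(-16) = 0 + 7232/7 = 7232/7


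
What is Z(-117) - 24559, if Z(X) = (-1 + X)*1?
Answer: -24677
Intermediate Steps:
Z(X) = -1 + X
Z(-117) - 24559 = (-1 - 117) - 24559 = -118 - 24559 = -24677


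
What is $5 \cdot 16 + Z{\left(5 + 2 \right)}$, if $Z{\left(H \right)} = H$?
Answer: $87$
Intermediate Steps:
$5 \cdot 16 + Z{\left(5 + 2 \right)} = 5 \cdot 16 + \left(5 + 2\right) = 80 + 7 = 87$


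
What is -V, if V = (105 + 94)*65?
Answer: -12935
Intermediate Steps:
V = 12935 (V = 199*65 = 12935)
-V = -1*12935 = -12935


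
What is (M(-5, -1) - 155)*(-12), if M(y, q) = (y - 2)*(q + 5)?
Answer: 2196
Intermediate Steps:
M(y, q) = (-2 + y)*(5 + q)
(M(-5, -1) - 155)*(-12) = ((-10 - 2*(-1) + 5*(-5) - 1*(-5)) - 155)*(-12) = ((-10 + 2 - 25 + 5) - 155)*(-12) = (-28 - 155)*(-12) = -183*(-12) = 2196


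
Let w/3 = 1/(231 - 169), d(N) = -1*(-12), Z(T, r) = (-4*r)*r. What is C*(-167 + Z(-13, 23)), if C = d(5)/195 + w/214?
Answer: -121608561/862420 ≈ -141.01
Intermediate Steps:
Z(T, r) = -4*r²
d(N) = 12
w = 3/62 (w = 3/(231 - 169) = 3/62 ≈ 0.048387)
C = 53267/862420 (C = 12/195 + (3/62)/214 = 12*(1/195) + (3/62)*(1/214) = 4/65 + 3/13268 = 53267/862420 ≈ 0.061765)
C*(-167 + Z(-13, 23)) = 53267*(-167 - 4*23²)/862420 = 53267*(-167 - 4*529)/862420 = 53267*(-167 - 2116)/862420 = (53267/862420)*(-2283) = -121608561/862420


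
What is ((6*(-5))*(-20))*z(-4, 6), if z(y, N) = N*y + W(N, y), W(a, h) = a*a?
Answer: 7200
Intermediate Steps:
W(a, h) = a²
z(y, N) = N² + N*y (z(y, N) = N*y + N² = N² + N*y)
((6*(-5))*(-20))*z(-4, 6) = ((6*(-5))*(-20))*(6*(6 - 4)) = (-30*(-20))*(6*2) = 600*12 = 7200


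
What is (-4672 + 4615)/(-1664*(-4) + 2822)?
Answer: -57/9478 ≈ -0.0060139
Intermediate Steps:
(-4672 + 4615)/(-1664*(-4) + 2822) = -57/(6656 + 2822) = -57/9478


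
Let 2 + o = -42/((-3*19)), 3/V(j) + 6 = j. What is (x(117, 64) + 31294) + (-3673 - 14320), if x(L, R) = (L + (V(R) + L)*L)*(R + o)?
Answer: 484783855/551 ≈ 8.7983e+5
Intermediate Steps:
V(j) = 3/(-6 + j)
o = -24/19 (o = -2 - 42/((-3*19)) = -2 - 42/(-57) = -2 - 42*(-1/57) = -2 + 14/19 = -24/19 ≈ -1.2632)
x(L, R) = (-24/19 + R)*(L + L*(L + 3/(-6 + R))) (x(L, R) = (L + (3/(-6 + R) + L)*L)*(R - 24/19) = (L + (L + 3/(-6 + R))*L)*(-24/19 + R) = (L + L*(L + 3/(-6 + R)))*(-24/19 + R) = (-24/19 + R)*(L + L*(L + 3/(-6 + R))))
(x(117, 64) + 31294) + (-3673 - 14320) = ((1/19)*117*(72 - 81*64 + 19*64² + 144*117 - 138*117*64 + 19*117*64²)/(-6 + 64) + 31294) + (-3673 - 14320) = ((1/19)*117*(72 - 5184 + 19*4096 + 16848 - 1033344 + 19*117*4096)/58 + 31294) - 17993 = ((1/19)*117*(1/58)*(72 - 5184 + 77824 + 16848 - 1033344 + 9105408) + 31294) - 17993 = ((1/19)*117*(1/58)*8161624 + 31294) - 17993 = (477455004/551 + 31294) - 17993 = 494697998/551 - 17993 = 484783855/551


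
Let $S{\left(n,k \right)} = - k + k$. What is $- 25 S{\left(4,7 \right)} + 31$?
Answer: $31$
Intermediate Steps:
$S{\left(n,k \right)} = 0$
$- 25 S{\left(4,7 \right)} + 31 = \left(-25\right) 0 + 31 = 0 + 31 = 31$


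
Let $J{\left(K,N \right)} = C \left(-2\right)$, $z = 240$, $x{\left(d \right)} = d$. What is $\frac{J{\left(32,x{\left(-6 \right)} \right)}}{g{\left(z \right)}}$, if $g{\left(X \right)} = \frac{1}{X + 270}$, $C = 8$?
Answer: $-8160$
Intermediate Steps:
$g{\left(X \right)} = \frac{1}{270 + X}$
$J{\left(K,N \right)} = -16$ ($J{\left(K,N \right)} = 8 \left(-2\right) = -16$)
$\frac{J{\left(32,x{\left(-6 \right)} \right)}}{g{\left(z \right)}} = - \frac{16}{\frac{1}{270 + 240}} = - \frac{16}{\frac{1}{510}} = - 16 \frac{1}{\frac{1}{510}} = \left(-16\right) 510 = -8160$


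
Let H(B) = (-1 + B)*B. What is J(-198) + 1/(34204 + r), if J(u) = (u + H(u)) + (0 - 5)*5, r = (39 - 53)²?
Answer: 1347757601/34400 ≈ 39179.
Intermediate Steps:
H(B) = B*(-1 + B)
r = 196 (r = (-14)² = 196)
J(u) = -25 + u + u*(-1 + u) (J(u) = (u + u*(-1 + u)) + (0 - 5)*5 = (u + u*(-1 + u)) - 5*5 = (u + u*(-1 + u)) - 25 = -25 + u + u*(-1 + u))
J(-198) + 1/(34204 + r) = (-25 + (-198)²) + 1/(34204 + 196) = (-25 + 39204) + 1/34400 = 39179 + 1/34400 = 1347757601/34400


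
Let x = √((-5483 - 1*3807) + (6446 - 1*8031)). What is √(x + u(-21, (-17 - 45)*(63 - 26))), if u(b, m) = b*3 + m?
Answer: √(-2357 + 5*I*√435) ≈ 1.0737 + 48.561*I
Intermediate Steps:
u(b, m) = m + 3*b (u(b, m) = 3*b + m = m + 3*b)
x = 5*I*√435 (x = √((-5483 - 3807) + (6446 - 8031)) = √(-9290 - 1585) = √(-10875) = 5*I*√435 ≈ 104.28*I)
√(x + u(-21, (-17 - 45)*(63 - 26))) = √(5*I*√435 + ((-17 - 45)*(63 - 26) + 3*(-21))) = √(5*I*√435 + (-62*37 - 63)) = √(5*I*√435 + (-2294 - 63)) = √(5*I*√435 - 2357) = √(-2357 + 5*I*√435)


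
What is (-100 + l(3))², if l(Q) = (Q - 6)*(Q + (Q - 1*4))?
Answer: 11236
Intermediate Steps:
l(Q) = (-6 + Q)*(-4 + 2*Q) (l(Q) = (-6 + Q)*(Q + (Q - 4)) = (-6 + Q)*(Q + (-4 + Q)) = (-6 + Q)*(-4 + 2*Q))
(-100 + l(3))² = (-100 + (24 - 16*3 + 2*3²))² = (-100 + (24 - 48 + 2*9))² = (-100 + (24 - 48 + 18))² = (-100 - 6)² = (-106)² = 11236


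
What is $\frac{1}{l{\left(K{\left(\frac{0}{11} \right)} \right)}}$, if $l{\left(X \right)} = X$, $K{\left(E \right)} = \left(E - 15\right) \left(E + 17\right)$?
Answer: $- \frac{1}{255} \approx -0.0039216$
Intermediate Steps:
$K{\left(E \right)} = \left(-15 + E\right) \left(17 + E\right)$
$\frac{1}{l{\left(K{\left(\frac{0}{11} \right)} \right)}} = \frac{1}{-255 + \left(\frac{0}{11}\right)^{2} + 2 \cdot \frac{0}{11}} = \frac{1}{-255 + \left(0 \cdot \frac{1}{11}\right)^{2} + 2 \cdot 0 \cdot \frac{1}{11}} = \frac{1}{-255 + 0^{2} + 2 \cdot 0} = \frac{1}{-255 + 0 + 0} = \frac{1}{-255} = - \frac{1}{255}$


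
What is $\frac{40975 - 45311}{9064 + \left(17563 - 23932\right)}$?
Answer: $- \frac{4336}{2695} \approx -1.6089$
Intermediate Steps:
$\frac{40975 - 45311}{9064 + \left(17563 - 23932\right)} = - \frac{4336}{9064 + \left(17563 - 23932\right)} = - \frac{4336}{9064 - 6369} = - \frac{4336}{2695}$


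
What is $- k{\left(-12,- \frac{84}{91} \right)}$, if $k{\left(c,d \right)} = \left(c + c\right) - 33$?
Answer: $57$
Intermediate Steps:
$k{\left(c,d \right)} = -33 + 2 c$ ($k{\left(c,d \right)} = 2 c - 33 = -33 + 2 c$)
$- k{\left(-12,- \frac{84}{91} \right)} = - (-33 + 2 \left(-12\right)) = - (-33 - 24) = \left(-1\right) \left(-57\right) = 57$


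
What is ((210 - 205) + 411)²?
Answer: 173056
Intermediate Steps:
((210 - 205) + 411)² = (5 + 411)² = 416² = 173056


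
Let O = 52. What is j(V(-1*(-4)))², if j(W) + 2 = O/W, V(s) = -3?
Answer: 3364/9 ≈ 373.78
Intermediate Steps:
j(W) = -2 + 52/W
j(V(-1*(-4)))² = (-2 + 52/(-3))² = (-2 + 52*(-⅓))² = (-2 - 52/3)² = (-58/3)² = 3364/9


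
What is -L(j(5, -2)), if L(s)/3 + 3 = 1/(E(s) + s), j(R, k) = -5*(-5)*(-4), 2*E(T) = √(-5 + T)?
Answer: 72429/8021 + 6*I*√105/40105 ≈ 9.0299 + 0.001533*I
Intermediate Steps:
E(T) = √(-5 + T)/2
j(R, k) = -100 (j(R, k) = 25*(-4) = -100)
L(s) = -9 + 3/(s + √(-5 + s)/2) (L(s) = -9 + 3/(√(-5 + s)/2 + s) = -9 + 3/(s + √(-5 + s)/2))
-L(j(5, -2)) = -3*(2 - 6*(-100) - 3*√(-5 - 100))/(√(-5 - 100) + 2*(-100)) = -3*(2 + 600 - 3*I*√105)/(√(-105) - 200) = -3*(2 + 600 - 3*I*√105)/(I*√105 - 200) = -3*(2 + 600 - 3*I*√105)/(-200 + I*√105) = -3*(602 - 3*I*√105)/(-200 + I*√105)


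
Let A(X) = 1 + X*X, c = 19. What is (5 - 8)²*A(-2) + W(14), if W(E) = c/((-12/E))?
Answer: 137/6 ≈ 22.833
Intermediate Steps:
W(E) = -19*E/12 (W(E) = 19/((-12/E)) = 19*(-E/12) = -19*E/12)
A(X) = 1 + X²
(5 - 8)²*A(-2) + W(14) = (5 - 8)²*(1 + (-2)²) - 19/12*14 = (-3)²*(1 + 4) - 133/6 = 9*5 - 133/6 = 45 - 133/6 = 137/6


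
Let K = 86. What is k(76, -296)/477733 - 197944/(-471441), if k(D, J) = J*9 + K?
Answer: 93349006054/225222923253 ≈ 0.41447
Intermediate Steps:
k(D, J) = 86 + 9*J (k(D, J) = J*9 + 86 = 9*J + 86 = 86 + 9*J)
k(76, -296)/477733 - 197944/(-471441) = (86 + 9*(-296))/477733 - 197944/(-471441) = (86 - 2664)*(1/477733) - 197944*(-1/471441) = -2578*1/477733 + 197944/471441 = -2578/477733 + 197944/471441 = 93349006054/225222923253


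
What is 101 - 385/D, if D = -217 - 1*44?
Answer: 26746/261 ≈ 102.48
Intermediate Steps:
D = -261 (D = -217 - 44 = -261)
101 - 385/D = 101 - 385/(-261) = 101 - 385*(-1)/261 = 101 - 1*(-385/261) = 101 + 385/261 = 26746/261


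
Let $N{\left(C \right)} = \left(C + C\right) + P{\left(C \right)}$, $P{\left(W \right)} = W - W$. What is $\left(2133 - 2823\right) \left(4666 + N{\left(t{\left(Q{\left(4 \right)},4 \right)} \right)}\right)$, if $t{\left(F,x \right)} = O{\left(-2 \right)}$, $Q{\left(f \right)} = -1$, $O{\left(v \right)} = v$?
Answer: $-3216780$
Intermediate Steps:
$P{\left(W \right)} = 0$
$t{\left(F,x \right)} = -2$
$N{\left(C \right)} = 2 C$ ($N{\left(C \right)} = \left(C + C\right) + 0 = 2 C + 0 = 2 C$)
$\left(2133 - 2823\right) \left(4666 + N{\left(t{\left(Q{\left(4 \right)},4 \right)} \right)}\right) = \left(2133 - 2823\right) \left(4666 + 2 \left(-2\right)\right) = - 690 \left(4666 - 4\right) = \left(-690\right) 4662 = -3216780$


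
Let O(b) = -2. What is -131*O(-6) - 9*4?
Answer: 226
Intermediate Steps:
-131*O(-6) - 9*4 = -131*(-2) - 9*4 = 262 - 36 = 226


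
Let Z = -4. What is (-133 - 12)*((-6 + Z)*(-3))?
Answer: -4350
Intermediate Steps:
(-133 - 12)*((-6 + Z)*(-3)) = (-133 - 12)*((-6 - 4)*(-3)) = -(-1450)*(-3) = -145*30 = -4350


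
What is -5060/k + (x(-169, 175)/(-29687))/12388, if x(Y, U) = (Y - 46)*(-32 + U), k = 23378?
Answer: -930079888375/4298776517084 ≈ -0.21636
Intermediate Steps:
x(Y, U) = (-46 + Y)*(-32 + U)
-5060/k + (x(-169, 175)/(-29687))/12388 = -5060/23378 + ((1472 - 46*175 - 32*(-169) + 175*(-169))/(-29687))/12388 = -5060*1/23378 + ((1472 - 8050 + 5408 - 29575)*(-1/29687))*(1/12388) = -2530/11689 - 30745*(-1/29687)*(1/12388) = -2530/11689 + (30745/29687)*(1/12388) = -2530/11689 + 30745/367762556 = -930079888375/4298776517084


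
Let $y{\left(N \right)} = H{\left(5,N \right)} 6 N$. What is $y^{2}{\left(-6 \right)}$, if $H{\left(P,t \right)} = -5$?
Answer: $32400$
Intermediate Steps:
$y{\left(N \right)} = - 30 N$ ($y{\left(N \right)} = \left(-5\right) 6 N = - 30 N$)
$y^{2}{\left(-6 \right)} = \left(\left(-30\right) \left(-6\right)\right)^{2} = 180^{2} = 32400$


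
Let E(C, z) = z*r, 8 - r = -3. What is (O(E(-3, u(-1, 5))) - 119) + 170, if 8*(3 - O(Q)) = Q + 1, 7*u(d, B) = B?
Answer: 1481/28 ≈ 52.893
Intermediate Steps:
r = 11 (r = 8 - 1*(-3) = 8 + 3 = 11)
u(d, B) = B/7
E(C, z) = 11*z (E(C, z) = z*11 = 11*z)
O(Q) = 23/8 - Q/8 (O(Q) = 3 - (Q + 1)/8 = 3 - (1 + Q)/8 = 3 + (-⅛ - Q/8) = 23/8 - Q/8)
(O(E(-3, u(-1, 5))) - 119) + 170 = ((23/8 - 11*(⅐)*5/8) - 119) + 170 = ((23/8 - 11*5/(8*7)) - 119) + 170 = ((23/8 - ⅛*55/7) - 119) + 170 = ((23/8 - 55/56) - 119) + 170 = (53/28 - 119) + 170 = -3279/28 + 170 = 1481/28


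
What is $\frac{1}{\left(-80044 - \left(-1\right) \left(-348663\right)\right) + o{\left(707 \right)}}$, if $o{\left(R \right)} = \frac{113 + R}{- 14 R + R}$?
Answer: $- \frac{9191}{3940246857} \approx -2.3326 \cdot 10^{-6}$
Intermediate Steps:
$o{\left(R \right)} = - \frac{113 + R}{13 R}$ ($o{\left(R \right)} = \frac{113 + R}{\left(-13\right) R} = \left(113 + R\right) \left(- \frac{1}{13 R}\right) = - \frac{113 + R}{13 R}$)
$\frac{1}{\left(-80044 - \left(-1\right) \left(-348663\right)\right) + o{\left(707 \right)}} = \frac{1}{\left(-80044 - \left(-1\right) \left(-348663\right)\right) + \frac{-113 - 707}{13 \cdot 707}} = \frac{1}{\left(-80044 - 348663\right) + \frac{1}{13} \cdot \frac{1}{707} \left(-113 - 707\right)} = \frac{1}{\left(-80044 - 348663\right) + \frac{1}{13} \cdot \frac{1}{707} \left(-820\right)} = \frac{1}{-428707 - \frac{820}{9191}} = \frac{1}{- \frac{3940246857}{9191}} = - \frac{9191}{3940246857}$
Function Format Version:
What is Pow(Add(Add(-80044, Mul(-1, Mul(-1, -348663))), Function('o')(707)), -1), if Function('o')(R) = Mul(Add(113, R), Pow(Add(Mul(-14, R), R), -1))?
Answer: Rational(-9191, 3940246857) ≈ -2.3326e-6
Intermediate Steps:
Function('o')(R) = Mul(Rational(-1, 13), Pow(R, -1), Add(113, R)) (Function('o')(R) = Mul(Add(113, R), Pow(Mul(-13, R), -1)) = Mul(Add(113, R), Mul(Rational(-1, 13), Pow(R, -1))) = Mul(Rational(-1, 13), Pow(R, -1), Add(113, R)))
Pow(Add(Add(-80044, Mul(-1, Mul(-1, -348663))), Function('o')(707)), -1) = Pow(Add(Add(-80044, Mul(-1, Mul(-1, -348663))), Mul(Rational(1, 13), Pow(707, -1), Add(-113, Mul(-1, 707)))), -1) = Pow(Add(Add(-80044, Mul(-1, 348663)), Mul(Rational(1, 13), Rational(1, 707), Add(-113, -707))), -1) = Pow(Add(Add(-80044, -348663), Mul(Rational(1, 13), Rational(1, 707), -820)), -1) = Pow(Add(-428707, Rational(-820, 9191)), -1) = Pow(Rational(-3940246857, 9191), -1) = Rational(-9191, 3940246857)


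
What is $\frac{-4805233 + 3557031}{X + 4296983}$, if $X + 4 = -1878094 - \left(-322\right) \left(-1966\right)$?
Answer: $- \frac{1248202}{1785833} \approx -0.69895$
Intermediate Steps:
$X = -2511150$ ($X = -4 - \left(1878094 - -633052\right) = -4 - 2511146 = -2511150$)
$\frac{-4805233 + 3557031}{X + 4296983} = \frac{-4805233 + 3557031}{-2511150 + 4296983} = - \frac{1248202}{1785833}$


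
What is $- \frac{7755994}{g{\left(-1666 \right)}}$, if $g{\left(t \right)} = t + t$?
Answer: $\frac{3877997}{1666} \approx 2327.7$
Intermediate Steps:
$g{\left(t \right)} = 2 t$
$- \frac{7755994}{g{\left(-1666 \right)}} = - \frac{7755994}{2 \left(-1666\right)} = - \frac{7755994}{-3332} = \left(-7755994\right) \left(- \frac{1}{3332}\right) = \frac{3877997}{1666}$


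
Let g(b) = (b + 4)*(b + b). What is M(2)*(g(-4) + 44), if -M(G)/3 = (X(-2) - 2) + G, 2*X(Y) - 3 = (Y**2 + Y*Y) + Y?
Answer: -594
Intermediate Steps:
X(Y) = 3/2 + Y**2 + Y/2 (X(Y) = 3/2 + ((Y**2 + Y*Y) + Y)/2 = 3/2 + ((Y**2 + Y**2) + Y)/2 = 3/2 + (2*Y**2 + Y)/2 = 3/2 + (Y + 2*Y**2)/2 = 3/2 + (Y**2 + Y/2) = 3/2 + Y**2 + Y/2)
g(b) = 2*b*(4 + b) (g(b) = (4 + b)*(2*b) = 2*b*(4 + b))
M(G) = -15/2 - 3*G (M(G) = -3*(((3/2 + (-2)**2 + (1/2)*(-2)) - 2) + G) = -3*(((3/2 + 4 - 1) - 2) + G) = -3*((9/2 - 2) + G) = -3*(5/2 + G) = -15/2 - 3*G)
M(2)*(g(-4) + 44) = (-15/2 - 3*2)*(2*(-4)*(4 - 4) + 44) = (-15/2 - 6)*(2*(-4)*0 + 44) = -27*(0 + 44)/2 = -27/2*44 = -594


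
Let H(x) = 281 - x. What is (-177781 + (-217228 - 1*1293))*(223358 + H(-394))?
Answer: -88784725966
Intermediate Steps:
(-177781 + (-217228 - 1*1293))*(223358 + H(-394)) = (-177781 + (-217228 - 1*1293))*(223358 + (281 - 1*(-394))) = (-177781 + (-217228 - 1293))*(223358 + (281 + 394)) = (-177781 - 218521)*(223358 + 675) = -396302*224033 = -88784725966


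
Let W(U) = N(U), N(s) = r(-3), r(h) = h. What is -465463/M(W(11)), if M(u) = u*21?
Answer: 465463/63 ≈ 7388.3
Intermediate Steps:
N(s) = -3
W(U) = -3
M(u) = 21*u
-465463/M(W(11)) = -465463/(21*(-3)) = -465463/(-63) = -465463*(-1/63) = 465463/63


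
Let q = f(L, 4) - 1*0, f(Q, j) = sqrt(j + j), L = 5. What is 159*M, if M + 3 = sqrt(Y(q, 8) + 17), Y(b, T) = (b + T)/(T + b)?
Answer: -477 + 477*sqrt(2) ≈ 197.58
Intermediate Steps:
f(Q, j) = sqrt(2)*sqrt(j) (f(Q, j) = sqrt(2*j) = sqrt(2)*sqrt(j))
q = 2*sqrt(2) (q = sqrt(2)*sqrt(4) - 1*0 = sqrt(2)*2 + 0 = 2*sqrt(2) + 0 = 2*sqrt(2) ≈ 2.8284)
Y(b, T) = 1 (Y(b, T) = (T + b)/(T + b) = 1)
M = -3 + 3*sqrt(2) (M = -3 + sqrt(1 + 17) = -3 + sqrt(18) = -3 + 3*sqrt(2) ≈ 1.2426)
159*M = 159*(-3 + 3*sqrt(2)) = -477 + 477*sqrt(2)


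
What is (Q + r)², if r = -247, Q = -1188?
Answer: 2059225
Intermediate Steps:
(Q + r)² = (-1188 - 247)² = (-1435)² = 2059225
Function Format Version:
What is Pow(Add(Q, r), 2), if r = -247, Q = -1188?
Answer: 2059225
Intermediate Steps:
Pow(Add(Q, r), 2) = Pow(Add(-1188, -247), 2) = Pow(-1435, 2) = 2059225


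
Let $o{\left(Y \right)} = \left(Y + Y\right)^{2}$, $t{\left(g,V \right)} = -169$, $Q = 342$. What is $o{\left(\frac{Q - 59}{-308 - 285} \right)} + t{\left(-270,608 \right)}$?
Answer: $- \frac{59108325}{351649} \approx -168.09$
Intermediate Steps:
$o{\left(Y \right)} = 4 Y^{2}$ ($o{\left(Y \right)} = \left(2 Y\right)^{2} = 4 Y^{2}$)
$o{\left(\frac{Q - 59}{-308 - 285} \right)} + t{\left(-270,608 \right)} = 4 \left(\frac{342 - 59}{-308 - 285}\right)^{2} - 169 = 4 \left(\frac{283}{-593}\right)^{2} - 169 = 4 \left(283 \left(- \frac{1}{593}\right)\right)^{2} - 169 = 4 \left(- \frac{283}{593}\right)^{2} - 169 = 4 \cdot \frac{80089}{351649} - 169 = \frac{320356}{351649} - 169 = - \frac{59108325}{351649}$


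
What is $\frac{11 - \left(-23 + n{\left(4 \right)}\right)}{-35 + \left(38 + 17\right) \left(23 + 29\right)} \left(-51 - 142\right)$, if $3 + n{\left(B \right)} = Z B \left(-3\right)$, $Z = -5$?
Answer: $\frac{4439}{2825} \approx 1.5713$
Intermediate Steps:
$n{\left(B \right)} = -3 + 15 B$ ($n{\left(B \right)} = -3 + - 5 B \left(-3\right) = -3 + 15 B$)
$\frac{11 - \left(-23 + n{\left(4 \right)}\right)}{-35 + \left(38 + 17\right) \left(23 + 29\right)} \left(-51 - 142\right) = \frac{11 + \left(23 - \left(-3 + 15 \cdot 4\right)\right)}{-35 + \left(38 + 17\right) \left(23 + 29\right)} \left(-51 - 142\right) = \frac{11 + \left(23 - \left(-3 + 60\right)\right)}{-35 + 55 \cdot 52} \left(-193\right) = \frac{11 + \left(23 - 57\right)}{-35 + 2860} \left(-193\right) = \frac{11 + \left(23 - 57\right)}{2825} \left(-193\right) = \left(11 - 34\right) \frac{1}{2825} \left(-193\right) = \left(-23\right) \frac{1}{2825} \left(-193\right) = \left(- \frac{23}{2825}\right) \left(-193\right) = \frac{4439}{2825}$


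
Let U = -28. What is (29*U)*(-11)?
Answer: 8932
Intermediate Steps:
(29*U)*(-11) = (29*(-28))*(-11) = -812*(-11) = 8932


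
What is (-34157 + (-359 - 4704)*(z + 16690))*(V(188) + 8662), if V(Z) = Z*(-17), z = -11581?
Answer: -141574997184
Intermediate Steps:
V(Z) = -17*Z
(-34157 + (-359 - 4704)*(z + 16690))*(V(188) + 8662) = (-34157 + (-359 - 4704)*(-11581 + 16690))*(-17*188 + 8662) = (-34157 - 5063*5109)*(-3196 + 8662) = (-34157 - 25866867)*5466 = -25901024*5466 = -141574997184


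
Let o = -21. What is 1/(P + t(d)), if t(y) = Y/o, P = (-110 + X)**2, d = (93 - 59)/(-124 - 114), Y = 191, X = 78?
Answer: 21/21313 ≈ 0.00098531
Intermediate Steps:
d = -1/7 (d = 34/(-238) = 34*(-1/238) = -1/7 ≈ -0.14286)
P = 1024 (P = (-110 + 78)**2 = (-32)**2 = 1024)
t(y) = -191/21 (t(y) = 191/(-21) = 191*(-1/21) = -191/21)
1/(P + t(d)) = 1/(1024 - 191/21) = 1/(21313/21) = 21/21313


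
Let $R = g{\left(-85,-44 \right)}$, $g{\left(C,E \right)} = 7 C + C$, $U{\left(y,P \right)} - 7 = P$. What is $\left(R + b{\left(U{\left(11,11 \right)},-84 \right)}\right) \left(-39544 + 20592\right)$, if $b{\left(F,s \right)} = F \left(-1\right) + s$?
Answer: $14820464$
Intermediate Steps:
$U{\left(y,P \right)} = 7 + P$
$b{\left(F,s \right)} = s - F$ ($b{\left(F,s \right)} = - F + s = s - F$)
$g{\left(C,E \right)} = 8 C$
$R = -680$ ($R = 8 \left(-85\right) = -680$)
$\left(R + b{\left(U{\left(11,11 \right)},-84 \right)}\right) \left(-39544 + 20592\right) = \left(-680 - 102\right) \left(-39544 + 20592\right) = \left(-680 - 102\right) \left(-18952\right) = \left(-782\right) \left(-18952\right) = 14820464$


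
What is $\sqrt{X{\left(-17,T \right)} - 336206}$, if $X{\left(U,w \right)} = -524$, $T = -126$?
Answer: $i \sqrt{336730} \approx 580.28 i$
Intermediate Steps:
$\sqrt{X{\left(-17,T \right)} - 336206} = \sqrt{-524 - 336206} = \sqrt{-336730} = i \sqrt{336730}$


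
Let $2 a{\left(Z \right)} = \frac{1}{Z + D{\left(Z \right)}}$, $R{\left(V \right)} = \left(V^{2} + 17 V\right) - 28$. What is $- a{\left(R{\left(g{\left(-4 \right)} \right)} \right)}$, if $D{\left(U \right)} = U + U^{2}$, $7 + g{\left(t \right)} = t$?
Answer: $- \frac{1}{17296} \approx -5.7817 \cdot 10^{-5}$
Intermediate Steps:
$g{\left(t \right)} = -7 + t$
$R{\left(V \right)} = -28 + V^{2} + 17 V$
$a{\left(Z \right)} = \frac{1}{2 \left(Z + Z \left(1 + Z\right)\right)}$
$- a{\left(R{\left(g{\left(-4 \right)} \right)} \right)} = - \frac{1}{2 \left(-28 + \left(-7 - 4\right)^{2} + 17 \left(-7 - 4\right)\right) \left(2 + \left(-28 + \left(-7 - 4\right)^{2} + 17 \left(-7 - 4\right)\right)\right)} = - \frac{1}{2 \left(-28 + \left(-11\right)^{2} + 17 \left(-11\right)\right) \left(2 + \left(-28 + \left(-11\right)^{2} + 17 \left(-11\right)\right)\right)} = - \frac{1}{2 \left(-28 + 121 - 187\right) \left(2 - 94\right)} = - \frac{1}{2 \left(-94\right) \left(2 - 94\right)} = - \frac{-1}{2 \cdot 94 \left(-92\right)} = - \frac{\left(-1\right) \left(-1\right)}{2 \cdot 94 \cdot 92} = \left(-1\right) \frac{1}{17296} = - \frac{1}{17296}$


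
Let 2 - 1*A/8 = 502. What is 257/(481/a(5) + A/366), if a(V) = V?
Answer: 235155/78023 ≈ 3.0139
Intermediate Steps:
A = -4000 (A = 16 - 8*502 = 16 - 4016 = -4000)
257/(481/a(5) + A/366) = 257/(481/5 - 4000/366) = 257/(481*(1/5) - 4000*1/366) = 257/(481/5 - 2000/183) = 257/(78023/915) = 257*(915/78023) = 235155/78023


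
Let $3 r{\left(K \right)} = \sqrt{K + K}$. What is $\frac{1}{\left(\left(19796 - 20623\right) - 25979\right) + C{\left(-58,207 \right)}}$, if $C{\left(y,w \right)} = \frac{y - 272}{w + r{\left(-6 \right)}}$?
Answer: $\frac{- 2 \sqrt{3} + 621 i}{4 \left(- 4161879 i + 13403 \sqrt{3}\right)} \approx -3.7303 \cdot 10^{-5} - 1.2374 \cdot 10^{-11} i$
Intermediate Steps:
$r{\left(K \right)} = \frac{\sqrt{2} \sqrt{K}}{3}$ ($r{\left(K \right)} = \frac{\sqrt{K + K}}{3} = \frac{\sqrt{2 K}}{3} = \frac{\sqrt{2} \sqrt{K}}{3}$)
$C{\left(y,w \right)} = \frac{-272 + y}{w + \frac{2 i \sqrt{3}}{3}}$ ($C{\left(y,w \right)} = \frac{y - 272}{w + \frac{\sqrt{2} \sqrt{-6}}{3}} = \frac{-272 + y}{w + \frac{\sqrt{2} i \sqrt{6}}{3}} = \frac{-272 + y}{w + \frac{2 i \sqrt{3}}{3}}$)
$\frac{1}{\left(\left(19796 - 20623\right) - 25979\right) + C{\left(-58,207 \right)}} = \frac{1}{\left(\left(19796 - 20623\right) - 25979\right) + \frac{3 \left(-272 - 58\right)}{3 \cdot 207 + 2 i \sqrt{3}}} = \frac{1}{\left(-827 - 25979\right) + 3 \frac{1}{621 + 2 i \sqrt{3}} \left(-330\right)} = \frac{1}{-26806 - \frac{990}{621 + 2 i \sqrt{3}}}$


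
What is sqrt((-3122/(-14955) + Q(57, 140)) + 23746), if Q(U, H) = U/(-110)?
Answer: 17*sqrt(8894164508130)/329010 ≈ 154.10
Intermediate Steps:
Q(U, H) = -U/110 (Q(U, H) = U*(-1/110) = -U/110)
sqrt((-3122/(-14955) + Q(57, 140)) + 23746) = sqrt((-3122/(-14955) - 1/110*57) + 23746) = sqrt((-3122*(-1/14955) - 57/110) + 23746) = sqrt((3122/14955 - 57/110) + 23746) = sqrt(-101803/329010 + 23746) = sqrt(7812569657/329010) = 17*sqrt(8894164508130)/329010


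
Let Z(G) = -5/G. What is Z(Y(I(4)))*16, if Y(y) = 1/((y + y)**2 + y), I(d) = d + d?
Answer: -21120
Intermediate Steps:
I(d) = 2*d
Y(y) = 1/(y + 4*y**2) (Y(y) = 1/((2*y)**2 + y) = 1/(4*y**2 + y) = 1/(y + 4*y**2))
Z(Y(I(4)))*16 = -5/(1/(((2*4))*(1 + 4*(2*4))))*16 = -5/(1/(8*(1 + 4*8)))*16 = -5/(1/(8*(1 + 32)))*16 = -5/((1/8)/33)*16 = -5/((1/8)*(1/33))*16 = -5/1/264*16 = -5*264*16 = -1320*16 = -21120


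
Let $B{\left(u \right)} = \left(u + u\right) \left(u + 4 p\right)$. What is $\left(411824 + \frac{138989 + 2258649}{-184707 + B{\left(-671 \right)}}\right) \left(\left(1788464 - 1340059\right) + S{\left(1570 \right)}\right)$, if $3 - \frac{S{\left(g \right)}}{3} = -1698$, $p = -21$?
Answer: $\frac{154736846657921880}{828503} \approx 1.8677 \cdot 10^{11}$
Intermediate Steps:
$S{\left(g \right)} = 5103$ ($S{\left(g \right)} = 9 - -5094 = 9 + 5094 = 5103$)
$B{\left(u \right)} = 2 u \left(-84 + u\right)$ ($B{\left(u \right)} = \left(u + u\right) \left(u + 4 \left(-21\right)\right) = 2 u \left(u - 84\right) = 2 u \left(-84 + u\right)$)
$\left(411824 + \frac{138989 + 2258649}{-184707 + B{\left(-671 \right)}}\right) \left(\left(1788464 - 1340059\right) + S{\left(1570 \right)}\right) = \left(411824 + \frac{138989 + 2258649}{-184707 + 2 \left(-671\right) \left(-84 - 671\right)}\right) \left(\left(1788464 - 1340059\right) + 5103\right) = \left(411824 + \frac{2397638}{-184707 + 2 \left(-671\right) \left(-755\right)}\right) \left(448405 + 5103\right) = \left(411824 + \frac{2397638}{-184707 + 1013210}\right) 453508 = \left(411824 + \frac{2397638}{828503}\right) 453508 = \frac{341199817110}{828503} \cdot 453508 = \frac{154736846657921880}{828503}$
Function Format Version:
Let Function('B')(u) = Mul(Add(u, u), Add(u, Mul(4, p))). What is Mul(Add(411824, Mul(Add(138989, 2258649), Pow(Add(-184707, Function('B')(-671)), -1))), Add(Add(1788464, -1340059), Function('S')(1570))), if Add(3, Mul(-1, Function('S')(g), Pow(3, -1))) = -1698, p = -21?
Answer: Rational(154736846657921880, 828503) ≈ 1.8677e+11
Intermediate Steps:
Function('S')(g) = 5103 (Function('S')(g) = Add(9, Mul(-3, -1698)) = Add(9, 5094) = 5103)
Function('B')(u) = Mul(2, u, Add(-84, u)) (Function('B')(u) = Mul(Add(u, u), Add(u, Mul(4, -21))) = Mul(Mul(2, u), Add(u, -84)) = Mul(Mul(2, u), Add(-84, u)) = Mul(2, u, Add(-84, u)))
Mul(Add(411824, Mul(Add(138989, 2258649), Pow(Add(-184707, Function('B')(-671)), -1))), Add(Add(1788464, -1340059), Function('S')(1570))) = Mul(Add(411824, Mul(Add(138989, 2258649), Pow(Add(-184707, Mul(2, -671, Add(-84, -671))), -1))), Add(Add(1788464, -1340059), 5103)) = Mul(Add(411824, Mul(2397638, Pow(Add(-184707, Mul(2, -671, -755)), -1))), Add(448405, 5103)) = Mul(Add(411824, Mul(2397638, Pow(Add(-184707, 1013210), -1))), 453508) = Mul(Add(411824, Mul(2397638, Pow(828503, -1))), 453508) = Mul(Add(411824, Mul(2397638, Rational(1, 828503))), 453508) = Mul(Add(411824, Rational(2397638, 828503)), 453508) = Mul(Rational(341199817110, 828503), 453508) = Rational(154736846657921880, 828503)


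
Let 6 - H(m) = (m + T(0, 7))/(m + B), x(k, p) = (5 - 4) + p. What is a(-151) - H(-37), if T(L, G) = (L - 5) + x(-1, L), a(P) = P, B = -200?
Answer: -37168/237 ≈ -156.83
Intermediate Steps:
x(k, p) = 1 + p
T(L, G) = -4 + 2*L (T(L, G) = (L - 5) + (1 + L) = (-5 + L) + (1 + L) = -4 + 2*L)
H(m) = 6 - (-4 + m)/(-200 + m) (H(m) = 6 - (m + (-4 + 2*0))/(m - 200) = 6 - (m + (-4 + 0))/(-200 + m) = 6 - (m - 4)/(-200 + m) = 6 - (-4 + m)/(-200 + m))
a(-151) - H(-37) = -151 - (-1196 + 5*(-37))/(-200 - 37) = -151 - (-1196 - 185)/(-237) = -151 - (-1)*(-1381)/237 = -151 - 1*1381/237 = -151 - 1381/237 = -37168/237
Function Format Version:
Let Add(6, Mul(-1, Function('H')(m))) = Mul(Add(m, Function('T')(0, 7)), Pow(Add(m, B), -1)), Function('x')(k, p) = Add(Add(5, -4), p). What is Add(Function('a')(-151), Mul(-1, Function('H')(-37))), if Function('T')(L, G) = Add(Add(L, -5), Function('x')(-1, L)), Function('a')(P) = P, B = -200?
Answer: Rational(-37168, 237) ≈ -156.83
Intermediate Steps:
Function('x')(k, p) = Add(1, p)
Function('T')(L, G) = Add(-4, Mul(2, L)) (Function('T')(L, G) = Add(Add(L, -5), Add(1, L)) = Add(Add(-5, L), Add(1, L)) = Add(-4, Mul(2, L)))
Function('H')(m) = Add(6, Mul(-1, Pow(Add(-200, m), -1), Add(-4, m))) (Function('H')(m) = Add(6, Mul(-1, Mul(Add(m, Add(-4, Mul(2, 0))), Pow(Add(m, -200), -1)))) = Add(6, Mul(-1, Mul(Add(m, Add(-4, 0)), Pow(Add(-200, m), -1)))) = Add(6, Mul(-1, Mul(Add(m, -4), Pow(Add(-200, m), -1)))) = Add(6, Mul(-1, Mul(Add(-4, m), Pow(Add(-200, m), -1)))) = Add(6, Mul(-1, Mul(Pow(Add(-200, m), -1), Add(-4, m)))) = Add(6, Mul(-1, Pow(Add(-200, m), -1), Add(-4, m))))
Add(Function('a')(-151), Mul(-1, Function('H')(-37))) = Add(-151, Mul(-1, Mul(Pow(Add(-200, -37), -1), Add(-1196, Mul(5, -37))))) = Add(-151, Mul(-1, Mul(Pow(-237, -1), Add(-1196, -185)))) = Add(-151, Mul(-1, Mul(Rational(-1, 237), -1381))) = Add(-151, Mul(-1, Rational(1381, 237))) = Add(-151, Rational(-1381, 237)) = Rational(-37168, 237)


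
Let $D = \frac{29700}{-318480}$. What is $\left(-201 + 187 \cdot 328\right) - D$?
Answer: $\frac{324505075}{5308} \approx 61135.0$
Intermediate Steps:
$D = - \frac{495}{5308}$ ($D = 29700 \left(- \frac{1}{318480}\right) = - \frac{495}{5308} \approx -0.093256$)
$\left(-201 + 187 \cdot 328\right) - D = \left(-201 + 187 \cdot 328\right) - - \frac{495}{5308} = \left(-201 + 61336\right) + \frac{495}{5308} = 61135 + \frac{495}{5308} = \frac{324505075}{5308}$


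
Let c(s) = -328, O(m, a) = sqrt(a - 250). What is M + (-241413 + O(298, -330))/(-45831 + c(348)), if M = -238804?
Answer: -11022712423/46159 - 2*I*sqrt(145)/46159 ≈ -2.388e+5 - 0.00052174*I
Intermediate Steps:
O(m, a) = sqrt(-250 + a)
M + (-241413 + O(298, -330))/(-45831 + c(348)) = -238804 + (-241413 + sqrt(-250 - 330))/(-45831 - 328) = -238804 + (-241413 + sqrt(-580))/(-46159) = -238804 + (-241413 + 2*I*sqrt(145))*(-1/46159) = -238804 + (241413/46159 - 2*I*sqrt(145)/46159) = -11022712423/46159 - 2*I*sqrt(145)/46159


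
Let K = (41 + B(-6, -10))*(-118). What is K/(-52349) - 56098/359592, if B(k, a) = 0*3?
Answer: -598484053/9412140804 ≈ -0.063586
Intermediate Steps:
B(k, a) = 0
K = -4838 (K = (41 + 0)*(-118) = 41*(-118) = -4838)
K/(-52349) - 56098/359592 = -4838/(-52349) - 56098/359592 = -4838*(-1/52349) - 56098*1/359592 = 4838/52349 - 28049/179796 = -598484053/9412140804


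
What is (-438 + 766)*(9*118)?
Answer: 348336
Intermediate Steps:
(-438 + 766)*(9*118) = 328*1062 = 348336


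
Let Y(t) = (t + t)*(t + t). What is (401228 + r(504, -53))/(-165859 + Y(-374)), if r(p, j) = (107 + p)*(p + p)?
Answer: 1017116/393645 ≈ 2.5838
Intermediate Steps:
r(p, j) = 2*p*(107 + p) (r(p, j) = (107 + p)*(2*p) = 2*p*(107 + p))
Y(t) = 4*t**2 (Y(t) = (2*t)*(2*t) = 4*t**2)
(401228 + r(504, -53))/(-165859 + Y(-374)) = (401228 + 2*504*(107 + 504))/(-165859 + 4*(-374)**2) = (401228 + 2*504*611)/(-165859 + 4*139876) = (401228 + 615888)/(-165859 + 559504) = 1017116/393645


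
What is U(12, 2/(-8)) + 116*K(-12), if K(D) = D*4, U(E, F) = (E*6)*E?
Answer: -4704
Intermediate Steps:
U(E, F) = 6*E² (U(E, F) = (6*E)*E = 6*E²)
K(D) = 4*D
U(12, 2/(-8)) + 116*K(-12) = 6*12² + 116*(4*(-12)) = 6*144 + 116*(-48) = 864 - 5568 = -4704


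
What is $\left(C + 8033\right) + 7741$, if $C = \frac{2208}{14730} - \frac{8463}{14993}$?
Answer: $\frac{580591214569}{36807815} \approx 15774.0$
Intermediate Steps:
$C = - \frac{15259241}{36807815}$ ($C = 2208 \cdot \frac{1}{14730} - \frac{8463}{14993} = \frac{368}{2455} - \frac{8463}{14993} = - \frac{15259241}{36807815} \approx -0.41457$)
$\left(C + 8033\right) + 7741 = \left(- \frac{15259241}{36807815} + 8033\right) + 7741 = \frac{295661918654}{36807815} + 7741 = \frac{580591214569}{36807815}$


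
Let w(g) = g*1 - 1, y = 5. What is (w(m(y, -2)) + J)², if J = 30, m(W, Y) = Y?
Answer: 729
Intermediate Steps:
w(g) = -1 + g (w(g) = g - 1 = -1 + g)
(w(m(y, -2)) + J)² = ((-1 - 2) + 30)² = (-3 + 30)² = 27² = 729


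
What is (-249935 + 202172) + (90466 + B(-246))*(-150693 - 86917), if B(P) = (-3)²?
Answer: -21497812513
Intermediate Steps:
B(P) = 9
(-249935 + 202172) + (90466 + B(-246))*(-150693 - 86917) = (-249935 + 202172) + (90466 + 9)*(-150693 - 86917) = -47763 + 90475*(-237610) = -47763 - 21497764750 = -21497812513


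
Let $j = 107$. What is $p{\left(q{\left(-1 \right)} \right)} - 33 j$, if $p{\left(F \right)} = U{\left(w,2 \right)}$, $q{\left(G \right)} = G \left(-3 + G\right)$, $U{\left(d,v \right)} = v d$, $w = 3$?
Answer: $-3525$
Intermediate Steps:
$U{\left(d,v \right)} = d v$
$p{\left(F \right)} = 6$ ($p{\left(F \right)} = 3 \cdot 2 = 6$)
$p{\left(q{\left(-1 \right)} \right)} - 33 j = 6 - 3531 = -3525$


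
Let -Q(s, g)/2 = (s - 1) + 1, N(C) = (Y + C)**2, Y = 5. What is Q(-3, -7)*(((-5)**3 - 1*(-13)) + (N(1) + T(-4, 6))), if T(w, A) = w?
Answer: -480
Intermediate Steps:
N(C) = (5 + C)**2
Q(s, g) = -2*s (Q(s, g) = -2*((s - 1) + 1) = -2*((-1 + s) + 1) = -2*s)
Q(-3, -7)*(((-5)**3 - 1*(-13)) + (N(1) + T(-4, 6))) = (-2*(-3))*(((-5)**3 - 1*(-13)) + ((5 + 1)**2 - 4)) = 6*((-125 + 13) + (6**2 - 4)) = 6*(-112 + (36 - 4)) = 6*(-112 + 32) = 6*(-80) = -480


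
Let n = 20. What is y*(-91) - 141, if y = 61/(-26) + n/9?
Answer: -2335/18 ≈ -129.72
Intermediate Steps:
y = -29/234 (y = 61/(-26) + 20/9 = 61*(-1/26) + 20*(1/9) = -61/26 + 20/9 = -29/234 ≈ -0.12393)
y*(-91) - 141 = -29/234*(-91) - 141 = 203/18 - 141 = -2335/18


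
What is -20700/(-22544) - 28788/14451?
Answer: -29155081/27148612 ≈ -1.0739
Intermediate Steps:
-20700/(-22544) - 28788/14451 = -20700*(-1/22544) - 28788*1/14451 = 5175/5636 - 9596/4817 = -29155081/27148612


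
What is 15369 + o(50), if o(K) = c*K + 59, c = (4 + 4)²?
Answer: 18628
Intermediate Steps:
c = 64 (c = 8² = 64)
o(K) = 59 + 64*K (o(K) = 64*K + 59 = 59 + 64*K)
15369 + o(50) = 15369 + (59 + 64*50) = 15369 + (59 + 3200) = 15369 + 3259 = 18628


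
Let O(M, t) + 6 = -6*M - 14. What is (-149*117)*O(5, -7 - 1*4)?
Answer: 871650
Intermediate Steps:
O(M, t) = -20 - 6*M (O(M, t) = -6 + (-6*M - 14) = -6 + (-14 - 6*M) = -20 - 6*M)
(-149*117)*O(5, -7 - 1*4) = (-149*117)*(-20 - 6*5) = -17433*(-20 - 30) = -17433*(-50) = 871650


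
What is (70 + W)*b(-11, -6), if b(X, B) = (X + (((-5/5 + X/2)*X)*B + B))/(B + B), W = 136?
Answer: 22969/3 ≈ 7656.3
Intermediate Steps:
b(X, B) = (B + X + B*X*(-1 + X/2))/(2*B) (b(X, B) = (X + (((-5*⅕ + X*(½))*X)*B + B))/((2*B)) = (X + (((-1 + X/2)*X)*B + B))*(1/(2*B)) = (X + ((X*(-1 + X/2))*B + B))*(1/(2*B)) = (X + (B*X*(-1 + X/2) + B))*(1/(2*B)) = (X + (B + B*X*(-1 + X/2)))*(1/(2*B)) = (B + X + B*X*(-1 + X/2))*(1/(2*B)) = (B + X + B*X*(-1 + X/2))/(2*B))
(70 + W)*b(-11, -6) = (70 + 136)*((¼)*(2*(-11) - 6*(2 + (-11)² - 2*(-11)))/(-6)) = 206*((¼)*(-⅙)*(-22 - 6*(2 + 121 + 22))) = 206*((¼)*(-⅙)*(-22 - 6*145)) = 206*((¼)*(-⅙)*(-22 - 870)) = 206*((¼)*(-⅙)*(-892)) = 206*(223/6) = 22969/3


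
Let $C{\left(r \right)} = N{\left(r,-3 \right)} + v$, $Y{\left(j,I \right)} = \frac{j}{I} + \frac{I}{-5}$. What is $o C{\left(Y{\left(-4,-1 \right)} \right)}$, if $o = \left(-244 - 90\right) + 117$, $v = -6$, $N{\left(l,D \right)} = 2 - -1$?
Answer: $651$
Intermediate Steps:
$Y{\left(j,I \right)} = - \frac{I}{5} + \frac{j}{I}$ ($Y{\left(j,I \right)} = \frac{j}{I} + I \left(- \frac{1}{5}\right) = \frac{j}{I} - \frac{I}{5} = - \frac{I}{5} + \frac{j}{I}$)
$N{\left(l,D \right)} = 3$ ($N{\left(l,D \right)} = 2 + 1 = 3$)
$o = -217$ ($o = -334 + 117 = -217$)
$C{\left(r \right)} = -3$ ($C{\left(r \right)} = 3 - 6 = -3$)
$o C{\left(Y{\left(-4,-1 \right)} \right)} = \left(-217\right) \left(-3\right) = 651$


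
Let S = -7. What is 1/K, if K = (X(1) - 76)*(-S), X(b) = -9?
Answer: -1/595 ≈ -0.0016807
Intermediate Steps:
K = -595 (K = (-9 - 76)*(-1*(-7)) = -85*7 = -595)
1/K = 1/(-595) = -1/595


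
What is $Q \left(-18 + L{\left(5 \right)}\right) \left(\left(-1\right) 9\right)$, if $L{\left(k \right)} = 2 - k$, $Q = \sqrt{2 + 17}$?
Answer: $189 \sqrt{19} \approx 823.83$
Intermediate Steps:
$Q = \sqrt{19} \approx 4.3589$
$Q \left(-18 + L{\left(5 \right)}\right) \left(\left(-1\right) 9\right) = \sqrt{19} \left(-18 + \left(2 - 5\right)\right) \left(\left(-1\right) 9\right) = \sqrt{19} \left(-18 + \left(2 - 5\right)\right) \left(-9\right) = \sqrt{19} \left(-18 - 3\right) \left(-9\right) = \sqrt{19} \left(\left(-21\right) \left(-9\right)\right) = \sqrt{19} \cdot 189 = 189 \sqrt{19}$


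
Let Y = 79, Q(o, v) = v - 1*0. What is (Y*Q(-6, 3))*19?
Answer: 4503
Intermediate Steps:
Q(o, v) = v (Q(o, v) = v + 0 = v)
(Y*Q(-6, 3))*19 = (79*3)*19 = 237*19 = 4503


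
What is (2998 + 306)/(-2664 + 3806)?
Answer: 1652/571 ≈ 2.8932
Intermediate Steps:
(2998 + 306)/(-2664 + 3806) = 3304/1142 = 3304*(1/1142) = 1652/571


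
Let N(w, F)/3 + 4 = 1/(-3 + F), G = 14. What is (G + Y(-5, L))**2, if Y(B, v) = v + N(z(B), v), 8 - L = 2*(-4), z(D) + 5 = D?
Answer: 56169/169 ≈ 332.36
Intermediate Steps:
z(D) = -5 + D
L = 16 (L = 8 - 2*(-4) = 8 - 1*(-8) = 8 + 8 = 16)
N(w, F) = -12 + 3/(-3 + F)
Y(B, v) = v + 3*(13 - 4*v)/(-3 + v)
(G + Y(-5, L))**2 = (14 + (39 + 16**2 - 15*16)/(-3 + 16))**2 = (14 + (39 + 256 - 240)/13)**2 = (14 + (1/13)*55)**2 = (14 + 55/13)**2 = (237/13)**2 = 56169/169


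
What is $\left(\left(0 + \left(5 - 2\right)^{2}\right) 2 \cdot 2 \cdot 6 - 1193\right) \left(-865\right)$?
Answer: $845105$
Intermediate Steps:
$\left(\left(0 + \left(5 - 2\right)^{2}\right) 2 \cdot 2 \cdot 6 - 1193\right) \left(-865\right) = \left(\left(0 + 3^{2}\right) 2 \cdot 12 - 1193\right) \left(-865\right) = \left(\left(0 + 9\right) 2 \cdot 12 - 1193\right) \left(-865\right) = \left(9 \cdot 2 \cdot 12 - 1193\right) \left(-865\right) = \left(18 \cdot 12 - 1193\right) \left(-865\right) = \left(216 - 1193\right) \left(-865\right) = \left(-977\right) \left(-865\right) = 845105$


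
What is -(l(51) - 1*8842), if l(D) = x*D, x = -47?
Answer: 11239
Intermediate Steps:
l(D) = -47*D
-(l(51) - 1*8842) = -(-47*51 - 1*8842) = -(-2397 - 8842) = -1*(-11239) = 11239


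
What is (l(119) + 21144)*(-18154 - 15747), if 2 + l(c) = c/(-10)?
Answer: -7163315201/10 ≈ -7.1633e+8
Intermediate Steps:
l(c) = -2 - c/10 (l(c) = -2 + c/(-10) = -2 + c*(-⅒) = -2 - c/10)
(l(119) + 21144)*(-18154 - 15747) = ((-2 - ⅒*119) + 21144)*(-18154 - 15747) = ((-2 - 119/10) + 21144)*(-33901) = (-139/10 + 21144)*(-33901) = (211301/10)*(-33901) = -7163315201/10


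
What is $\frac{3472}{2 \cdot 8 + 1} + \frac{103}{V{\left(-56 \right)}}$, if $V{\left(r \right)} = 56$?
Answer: $\frac{196183}{952} \approx 206.07$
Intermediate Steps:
$\frac{3472}{2 \cdot 8 + 1} + \frac{103}{V{\left(-56 \right)}} = \frac{3472}{2 \cdot 8 + 1} + \frac{103}{56} = \frac{3472}{16 + 1} + 103 \cdot \frac{1}{56} = \frac{3472}{17} + \frac{103}{56} = \frac{196183}{952}$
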